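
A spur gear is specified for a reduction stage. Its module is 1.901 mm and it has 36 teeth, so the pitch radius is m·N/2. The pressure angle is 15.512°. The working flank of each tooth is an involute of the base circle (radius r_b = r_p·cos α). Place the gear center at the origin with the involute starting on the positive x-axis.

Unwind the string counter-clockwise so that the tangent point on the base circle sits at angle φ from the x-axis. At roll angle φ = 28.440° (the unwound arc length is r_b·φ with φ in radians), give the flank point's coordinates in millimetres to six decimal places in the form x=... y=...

x=36.786650 y=1.311297

pitch radius r_p = m·N/2 = 1.901·36/2 = 34.218000
base radius r_b = r_p·cos α = 34.218000·cos 15.512° = 32.971591
roll angle φ = 28.440° = 0.49637164 rad
x = r_b·(cos φ + φ·sin φ) = 32.971591·(0.87931631 + 0.49637164·0.47623820) = 36.786650
y = r_b·(sin φ − φ·cos φ) = 32.971591·(0.47623820 − 0.49637164·0.87931631) = 1.311297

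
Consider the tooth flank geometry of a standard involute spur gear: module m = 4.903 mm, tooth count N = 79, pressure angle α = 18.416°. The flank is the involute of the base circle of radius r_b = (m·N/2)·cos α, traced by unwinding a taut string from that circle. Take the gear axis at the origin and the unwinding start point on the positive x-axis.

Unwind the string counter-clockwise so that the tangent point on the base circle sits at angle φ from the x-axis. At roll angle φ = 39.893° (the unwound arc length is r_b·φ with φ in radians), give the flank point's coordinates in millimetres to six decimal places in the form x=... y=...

x=223.035520 y=19.689160

pitch radius r_p = m·N/2 = 4.903·79/2 = 193.668500
base radius r_b = r_p·cos α = 193.668500·cos 18.416° = 183.750316
roll angle φ = 39.893° = 0.69626420 rad
x = r_b·(cos φ + φ·sin φ) = 183.750316·(0.76724351 + 0.69626420·0.64135590) = 223.035520
y = r_b·(sin φ − φ·cos φ) = 183.750316·(0.64135590 − 0.69626420·0.76724351) = 19.689160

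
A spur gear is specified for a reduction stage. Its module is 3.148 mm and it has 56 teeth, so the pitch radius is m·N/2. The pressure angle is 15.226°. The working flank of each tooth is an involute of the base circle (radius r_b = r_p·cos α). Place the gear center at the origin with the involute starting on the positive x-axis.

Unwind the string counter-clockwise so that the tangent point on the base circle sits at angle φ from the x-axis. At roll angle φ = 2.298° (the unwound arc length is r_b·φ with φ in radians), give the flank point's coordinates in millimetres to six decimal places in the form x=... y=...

x=85.118297 y=0.001829

pitch radius r_p = m·N/2 = 3.148·56/2 = 88.144000
base radius r_b = r_p·cos α = 88.144000·cos 15.226° = 85.049918
roll angle φ = 2.298° = 0.04010767 rad
x = r_b·(cos φ + φ·sin φ) = 85.049918·(0.99919580 + 0.04010767·0.04009691) = 85.118297
y = r_b·(sin φ − φ·cos φ) = 85.049918·(0.04009691 − 0.04010767·0.99919580) = 0.001829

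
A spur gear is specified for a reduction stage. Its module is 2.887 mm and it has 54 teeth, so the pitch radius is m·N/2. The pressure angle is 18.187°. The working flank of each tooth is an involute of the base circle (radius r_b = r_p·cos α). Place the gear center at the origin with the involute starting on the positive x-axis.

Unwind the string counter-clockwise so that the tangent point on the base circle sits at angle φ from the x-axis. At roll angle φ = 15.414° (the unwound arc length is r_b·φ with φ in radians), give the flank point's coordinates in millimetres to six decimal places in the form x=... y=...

x=76.686442 y=0.477160

pitch radius r_p = m·N/2 = 2.887·54/2 = 77.949000
base radius r_b = r_p·cos α = 77.949000·cos 18.187° = 74.054894
roll angle φ = 15.414° = 0.26902505 rad
x = r_b·(cos φ + φ·sin φ) = 74.054894·(0.96403049 + 0.26902505·0.26579168) = 76.686442
y = r_b·(sin φ − φ·cos φ) = 74.054894·(0.26579168 − 0.26902505·0.96403049) = 0.477160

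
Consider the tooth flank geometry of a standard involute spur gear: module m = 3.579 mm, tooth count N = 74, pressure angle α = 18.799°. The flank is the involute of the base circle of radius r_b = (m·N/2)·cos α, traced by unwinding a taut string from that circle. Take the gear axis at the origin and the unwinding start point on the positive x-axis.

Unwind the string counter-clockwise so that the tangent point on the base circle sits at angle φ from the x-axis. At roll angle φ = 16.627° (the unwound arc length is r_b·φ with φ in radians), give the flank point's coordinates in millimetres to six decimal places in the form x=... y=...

x=130.526734 y=1.012619

pitch radius r_p = m·N/2 = 3.579·74/2 = 132.423000
base radius r_b = r_p·cos α = 132.423000·cos 18.799° = 125.358880
roll angle φ = 16.627° = 0.29019589 rad
x = r_b·(cos φ + φ·sin φ) = 125.358880·(0.95818784 + 0.29019589·0.28613993) = 130.526734
y = r_b·(sin φ − φ·cos φ) = 125.358880·(0.28613993 − 0.29019589·0.95818784) = 1.012619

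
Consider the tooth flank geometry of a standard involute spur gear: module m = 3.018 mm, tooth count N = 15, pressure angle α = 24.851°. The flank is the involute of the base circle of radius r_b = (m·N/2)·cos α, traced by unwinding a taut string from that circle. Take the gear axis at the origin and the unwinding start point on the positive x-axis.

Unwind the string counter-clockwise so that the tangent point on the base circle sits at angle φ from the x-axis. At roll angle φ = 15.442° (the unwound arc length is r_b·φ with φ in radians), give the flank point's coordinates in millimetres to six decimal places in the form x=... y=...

x=21.271548 y=0.133059

pitch radius r_p = m·N/2 = 3.018·15/2 = 22.635000
base radius r_b = r_p·cos α = 22.635000·cos 24.851° = 20.539084
roll angle φ = 15.442° = 0.26951374 rad
x = r_b·(cos φ + φ·sin φ) = 20.539084·(0.96390048 + 0.26951374·0.26626276) = 21.271548
y = r_b·(sin φ − φ·cos φ) = 20.539084·(0.26626276 − 0.26951374·0.96390048) = 0.133059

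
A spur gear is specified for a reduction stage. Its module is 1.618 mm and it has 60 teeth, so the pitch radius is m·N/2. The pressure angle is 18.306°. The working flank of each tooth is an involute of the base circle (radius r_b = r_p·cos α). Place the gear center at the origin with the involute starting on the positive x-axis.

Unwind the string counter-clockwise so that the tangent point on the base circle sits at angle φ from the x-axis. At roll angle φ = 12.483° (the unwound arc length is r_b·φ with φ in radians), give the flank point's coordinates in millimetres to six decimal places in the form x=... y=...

x=47.164297 y=0.158107

pitch radius r_p = m·N/2 = 1.618·60/2 = 48.540000
base radius r_b = r_p·cos α = 48.540000·cos 18.306° = 46.083516
roll angle φ = 12.483° = 0.21786945 rad
x = r_b·(cos φ + φ·sin φ) = 46.083516·(0.97636018 + 0.21786945·0.21614993) = 47.164297
y = r_b·(sin φ − φ·cos φ) = 46.083516·(0.21614993 − 0.21786945·0.97636018) = 0.158107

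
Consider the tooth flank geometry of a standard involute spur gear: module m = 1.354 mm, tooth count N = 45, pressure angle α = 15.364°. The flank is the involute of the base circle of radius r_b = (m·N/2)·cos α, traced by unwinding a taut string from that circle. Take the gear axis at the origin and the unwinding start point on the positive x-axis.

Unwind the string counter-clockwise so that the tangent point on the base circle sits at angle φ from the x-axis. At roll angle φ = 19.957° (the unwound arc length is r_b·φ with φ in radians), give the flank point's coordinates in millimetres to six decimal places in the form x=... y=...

x=31.104573 y=0.408804

pitch radius r_p = m·N/2 = 1.354·45/2 = 30.465000
base radius r_b = r_p·cos α = 30.465000·cos 15.364° = 29.376244
roll angle φ = 19.957° = 0.34831536 rad
x = r_b·(cos φ + φ·sin φ) = 29.376244·(0.93994904 + 0.34831536·0.34131482) = 31.104573
y = r_b·(sin φ − φ·cos φ) = 29.376244·(0.34131482 − 0.34831536·0.93994904) = 0.408804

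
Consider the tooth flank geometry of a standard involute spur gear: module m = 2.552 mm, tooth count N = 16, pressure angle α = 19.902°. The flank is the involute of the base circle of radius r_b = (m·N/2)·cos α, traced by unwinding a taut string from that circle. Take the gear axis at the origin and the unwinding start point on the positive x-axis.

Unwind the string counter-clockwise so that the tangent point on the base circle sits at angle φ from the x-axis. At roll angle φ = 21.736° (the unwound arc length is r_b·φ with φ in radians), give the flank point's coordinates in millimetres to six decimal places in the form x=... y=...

x=20.528745 y=0.344360

pitch radius r_p = m·N/2 = 2.552·16/2 = 20.416000
base radius r_b = r_p·cos α = 20.416000·cos 19.902° = 19.196680
roll angle φ = 21.736° = 0.37936477 rad
x = r_b·(cos φ + φ·sin φ) = 19.196680·(0.92890007 + 0.37936477·0.37033048) = 20.528745
y = r_b·(sin φ − φ·cos φ) = 19.196680·(0.37033048 − 0.37936477·0.92890007) = 0.344360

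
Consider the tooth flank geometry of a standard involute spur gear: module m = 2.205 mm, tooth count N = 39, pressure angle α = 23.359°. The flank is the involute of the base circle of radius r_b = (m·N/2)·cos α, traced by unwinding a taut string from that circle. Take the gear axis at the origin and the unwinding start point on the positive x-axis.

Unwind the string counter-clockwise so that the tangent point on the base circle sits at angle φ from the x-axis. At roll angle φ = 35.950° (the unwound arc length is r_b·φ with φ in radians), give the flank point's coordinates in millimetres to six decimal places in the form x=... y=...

pitch radius r_p = m·N/2 = 2.205·39/2 = 42.997500
base radius r_b = r_p·cos α = 42.997500·cos 23.359° = 39.473364
roll angle φ = 35.950° = 0.62744587 rad
x = r_b·(cos φ + φ·sin φ) = 39.473364·(0.80952963 + 0.62744587·0.58707903) = 46.495278
y = r_b·(sin φ − φ·cos φ) = 39.473364·(0.58707903 − 0.62744587·0.80952963) = 3.124041

x=46.495278 y=3.124041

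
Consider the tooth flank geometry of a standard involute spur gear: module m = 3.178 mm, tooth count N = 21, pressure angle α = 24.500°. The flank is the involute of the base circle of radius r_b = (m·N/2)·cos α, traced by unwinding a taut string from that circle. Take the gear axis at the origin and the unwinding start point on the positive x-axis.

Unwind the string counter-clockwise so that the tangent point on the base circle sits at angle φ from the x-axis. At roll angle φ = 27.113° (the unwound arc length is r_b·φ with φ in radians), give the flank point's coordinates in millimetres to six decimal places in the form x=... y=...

x=33.576269 y=1.048705

pitch radius r_p = m·N/2 = 3.178·21/2 = 33.369000
base radius r_b = r_p·cos α = 33.369000·cos 24.500° = 30.364498
roll angle φ = 27.113° = 0.47321112 rad
x = r_b·(cos φ + φ·sin φ) = 30.364498·(0.89010942 + 0.47321112·0.45574688) = 33.576269
y = r_b·(sin φ − φ·cos φ) = 30.364498·(0.45574688 − 0.47321112·0.89010942) = 1.048705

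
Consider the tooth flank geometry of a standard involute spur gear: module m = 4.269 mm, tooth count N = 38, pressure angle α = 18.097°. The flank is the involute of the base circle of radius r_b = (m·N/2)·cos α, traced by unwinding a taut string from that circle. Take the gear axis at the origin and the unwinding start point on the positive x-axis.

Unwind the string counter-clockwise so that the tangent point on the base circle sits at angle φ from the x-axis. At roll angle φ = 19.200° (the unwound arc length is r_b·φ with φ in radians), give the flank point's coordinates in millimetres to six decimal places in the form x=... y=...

pitch radius r_p = m·N/2 = 4.269·38/2 = 81.111000
base radius r_b = r_p·cos α = 81.111000·cos 18.097° = 77.098601
roll angle φ = 19.200° = 0.33510322 rad
x = r_b·(cos φ + φ·sin φ) = 77.098601·(0.94437637 + 0.33510322·0.32886665) = 81.306692
y = r_b·(sin φ − φ·cos φ) = 77.098601·(0.32886665 − 0.33510322·0.94437637) = 0.956261

x=81.306692 y=0.956261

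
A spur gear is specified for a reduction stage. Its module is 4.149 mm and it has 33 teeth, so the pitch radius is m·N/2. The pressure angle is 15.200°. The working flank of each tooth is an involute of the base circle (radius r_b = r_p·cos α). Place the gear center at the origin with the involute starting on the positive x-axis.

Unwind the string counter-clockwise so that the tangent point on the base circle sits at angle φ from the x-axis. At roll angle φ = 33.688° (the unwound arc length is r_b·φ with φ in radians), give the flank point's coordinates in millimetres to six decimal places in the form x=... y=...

pitch radius r_p = m·N/2 = 4.149·33/2 = 68.458500
base radius r_b = r_p·cos α = 68.458500·cos 15.200° = 66.063582
roll angle φ = 33.688° = 0.58796652 rad
x = r_b·(cos φ + φ·sin φ) = 66.063582·(0.83207031 + 0.58796652·0.55467017) = 76.514695
y = r_b·(sin φ − φ·cos φ) = 66.063582·(0.55467017 − 0.58796652·0.83207031) = 4.323246

x=76.514695 y=4.323246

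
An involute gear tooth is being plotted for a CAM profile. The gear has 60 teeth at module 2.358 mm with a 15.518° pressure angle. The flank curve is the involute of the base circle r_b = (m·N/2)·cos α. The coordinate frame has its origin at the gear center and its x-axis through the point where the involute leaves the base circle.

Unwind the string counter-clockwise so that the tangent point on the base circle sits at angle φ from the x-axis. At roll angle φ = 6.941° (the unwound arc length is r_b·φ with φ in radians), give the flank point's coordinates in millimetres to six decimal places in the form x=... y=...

pitch radius r_p = m·N/2 = 2.358·60/2 = 70.740000
base radius r_b = r_p·cos α = 70.740000·cos 15.518° = 68.161276
roll angle φ = 6.941° = 0.12114330 rad
x = r_b·(cos φ + φ·sin φ) = 68.161276·(0.99267112 + 0.12114330·0.12084721) = 68.659600
y = r_b·(sin φ − φ·cos φ) = 68.161276·(0.12084721 − 0.12114330·0.99267112) = 0.040335

x=68.659600 y=0.040335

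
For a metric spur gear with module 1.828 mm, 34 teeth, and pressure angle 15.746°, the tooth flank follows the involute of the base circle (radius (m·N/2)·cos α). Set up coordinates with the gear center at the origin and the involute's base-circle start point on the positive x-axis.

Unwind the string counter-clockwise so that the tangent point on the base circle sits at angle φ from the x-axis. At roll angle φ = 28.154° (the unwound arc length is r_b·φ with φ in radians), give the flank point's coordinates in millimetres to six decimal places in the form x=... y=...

x=33.305716 y=1.154576

pitch radius r_p = m·N/2 = 1.828·34/2 = 31.076000
base radius r_b = r_p·cos α = 31.076000·cos 15.746° = 29.909848
roll angle φ = 28.154° = 0.49138000 rad
x = r_b·(cos φ + φ·sin φ) = 29.909848·(0.88168256 + 0.49138000·0.47184306) = 33.305716
y = r_b·(sin φ − φ·cos φ) = 29.909848·(0.47184306 − 0.49138000·0.88168256) = 1.154576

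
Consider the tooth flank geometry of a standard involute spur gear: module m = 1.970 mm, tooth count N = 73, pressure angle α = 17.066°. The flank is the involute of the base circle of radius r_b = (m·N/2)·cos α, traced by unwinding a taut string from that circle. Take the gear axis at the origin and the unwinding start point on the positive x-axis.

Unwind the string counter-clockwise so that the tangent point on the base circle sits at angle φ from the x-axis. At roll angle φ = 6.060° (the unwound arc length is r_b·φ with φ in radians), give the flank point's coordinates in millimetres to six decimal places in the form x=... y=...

pitch radius r_p = m·N/2 = 1.970·73/2 = 71.905000
base radius r_b = r_p·cos α = 71.905000·cos 17.066° = 68.738831
roll angle φ = 6.060° = 0.10576695 rad
x = r_b·(cos φ + φ·sin φ) = 68.738831·(0.99441189 + 0.10576695·0.10556987) = 69.122235
y = r_b·(sin φ − φ·cos φ) = 68.738831·(0.10556987 − 0.10576695·0.99441189) = 0.027080

x=69.122235 y=0.027080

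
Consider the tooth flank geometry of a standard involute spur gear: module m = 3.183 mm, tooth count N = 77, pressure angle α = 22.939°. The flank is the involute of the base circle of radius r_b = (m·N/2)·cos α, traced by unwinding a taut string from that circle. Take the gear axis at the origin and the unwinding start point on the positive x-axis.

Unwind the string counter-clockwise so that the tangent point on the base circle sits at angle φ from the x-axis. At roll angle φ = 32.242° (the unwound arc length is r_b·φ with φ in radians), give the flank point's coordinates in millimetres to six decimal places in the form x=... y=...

pitch radius r_p = m·N/2 = 3.183·77/2 = 122.545500
base radius r_b = r_p·cos α = 122.545500·cos 22.939° = 112.854642
roll angle φ = 32.242° = 0.56272906 rad
x = r_b·(cos φ + φ·sin φ) = 112.854642·(0.84580232 + 0.56272906·0.53349642) = 129.333254
y = r_b·(sin φ − φ·cos φ) = 112.854642·(0.53349642 − 0.56272906·0.84580232) = 6.493530

x=129.333254 y=6.493530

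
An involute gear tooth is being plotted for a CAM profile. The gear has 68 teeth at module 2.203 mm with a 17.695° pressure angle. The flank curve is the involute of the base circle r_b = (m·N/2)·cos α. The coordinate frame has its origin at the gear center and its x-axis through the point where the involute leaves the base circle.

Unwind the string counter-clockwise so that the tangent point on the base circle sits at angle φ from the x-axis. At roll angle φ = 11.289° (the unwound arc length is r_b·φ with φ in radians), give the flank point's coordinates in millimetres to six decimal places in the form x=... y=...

pitch radius r_p = m·N/2 = 2.203·68/2 = 74.902000
base radius r_b = r_p·cos α = 74.902000·cos 17.695° = 71.358237
roll angle φ = 11.289° = 0.19703022 rad
x = r_b·(cos φ + φ·sin φ) = 71.358237·(0.98065226 + 0.19703022·0.19575788) = 72.729919
y = r_b·(sin φ − φ·cos φ) = 71.358237·(0.19575788 − 0.19703022·0.98065226) = 0.181232

x=72.729919 y=0.181232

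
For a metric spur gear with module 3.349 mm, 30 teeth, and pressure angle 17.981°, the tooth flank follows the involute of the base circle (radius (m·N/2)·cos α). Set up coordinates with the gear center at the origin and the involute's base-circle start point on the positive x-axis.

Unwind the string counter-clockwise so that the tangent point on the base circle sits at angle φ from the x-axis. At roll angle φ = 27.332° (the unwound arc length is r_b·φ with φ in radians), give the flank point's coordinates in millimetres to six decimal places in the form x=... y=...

pitch radius r_p = m·N/2 = 3.349·30/2 = 50.235000
base radius r_b = r_p·cos α = 50.235000·cos 17.981° = 47.781469
roll angle φ = 27.332° = 0.47703339 rad
x = r_b·(cos φ + φ·sin φ) = 47.781469·(0.88836094 + 0.47703339·0.45914578) = 52.912664
y = r_b·(sin φ − φ·cos φ) = 47.781469·(0.45914578 − 0.47703339·0.88836094) = 1.689933

x=52.912664 y=1.689933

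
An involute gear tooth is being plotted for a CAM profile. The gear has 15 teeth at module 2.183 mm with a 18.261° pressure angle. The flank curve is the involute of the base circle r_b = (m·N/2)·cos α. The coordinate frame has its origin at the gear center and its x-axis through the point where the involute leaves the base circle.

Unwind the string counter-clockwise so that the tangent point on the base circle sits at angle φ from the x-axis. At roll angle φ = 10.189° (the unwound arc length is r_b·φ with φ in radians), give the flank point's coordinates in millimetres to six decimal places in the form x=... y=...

x=15.791869 y=0.029054

pitch radius r_p = m·N/2 = 2.183·15/2 = 16.372500
base radius r_b = r_p·cos α = 16.372500·cos 18.261° = 15.547964
roll angle φ = 10.189° = 0.17783160 rad
x = r_b·(cos φ + φ·sin φ) = 15.547964·(0.98422959 + 0.17783160·0.17689579) = 15.791869
y = r_b·(sin φ − φ·cos φ) = 15.547964·(0.17689579 − 0.17783160·0.98422959) = 0.029054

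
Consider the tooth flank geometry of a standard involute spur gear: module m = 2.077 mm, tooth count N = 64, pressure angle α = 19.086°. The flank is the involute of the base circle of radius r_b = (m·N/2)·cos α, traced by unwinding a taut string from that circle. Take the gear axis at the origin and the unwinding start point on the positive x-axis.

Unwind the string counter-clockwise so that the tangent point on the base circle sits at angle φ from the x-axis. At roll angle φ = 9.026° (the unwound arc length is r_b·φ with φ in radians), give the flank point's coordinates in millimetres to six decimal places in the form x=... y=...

x=63.584944 y=0.081649

pitch radius r_p = m·N/2 = 2.077·64/2 = 66.464000
base radius r_b = r_p·cos α = 66.464000·cos 19.086° = 62.810397
roll angle φ = 9.026° = 0.15753342 rad
x = r_b·(cos φ + φ·sin φ) = 62.810397·(0.98761725 + 0.15753342·0.15688265) = 63.584944
y = r_b·(sin φ − φ·cos φ) = 62.810397·(0.15688265 − 0.15753342·0.98761725) = 0.081649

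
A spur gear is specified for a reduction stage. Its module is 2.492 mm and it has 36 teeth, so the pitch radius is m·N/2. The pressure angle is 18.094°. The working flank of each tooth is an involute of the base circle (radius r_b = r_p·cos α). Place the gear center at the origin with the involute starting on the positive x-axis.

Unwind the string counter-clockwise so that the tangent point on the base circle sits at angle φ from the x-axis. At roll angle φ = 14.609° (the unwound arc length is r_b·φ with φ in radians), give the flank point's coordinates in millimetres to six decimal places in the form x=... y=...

x=44.001338 y=0.234067

pitch radius r_p = m·N/2 = 2.492·36/2 = 44.856000
base radius r_b = r_p·cos α = 44.856000·cos 18.094° = 42.637793
roll angle φ = 14.609° = 0.25497515 rad
x = r_b·(cos φ + φ·sin φ) = 42.637793·(0.96766956 + 0.25497515·0.25222136) = 44.001338
y = r_b·(sin φ − φ·cos φ) = 42.637793·(0.25222136 − 0.25497515·0.96766956) = 0.234067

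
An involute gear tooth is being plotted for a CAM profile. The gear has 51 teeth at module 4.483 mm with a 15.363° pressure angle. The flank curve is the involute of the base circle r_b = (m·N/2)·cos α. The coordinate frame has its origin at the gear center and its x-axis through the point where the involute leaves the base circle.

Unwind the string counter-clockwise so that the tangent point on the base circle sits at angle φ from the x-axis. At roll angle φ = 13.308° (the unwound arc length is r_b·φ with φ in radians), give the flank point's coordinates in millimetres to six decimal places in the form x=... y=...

x=113.165031 y=0.457942

pitch radius r_p = m·N/2 = 4.483·51/2 = 114.316500
base radius r_b = r_p·cos α = 114.316500·cos 15.363° = 110.231593
roll angle φ = 13.308° = 0.23226842 rad
x = r_b·(cos φ + φ·sin φ) = 110.231593·(0.97314674 + 0.23226842·0.23018562) = 113.165031
y = r_b·(sin φ − φ·cos φ) = 110.231593·(0.23018562 − 0.23226842·0.97314674) = 0.457942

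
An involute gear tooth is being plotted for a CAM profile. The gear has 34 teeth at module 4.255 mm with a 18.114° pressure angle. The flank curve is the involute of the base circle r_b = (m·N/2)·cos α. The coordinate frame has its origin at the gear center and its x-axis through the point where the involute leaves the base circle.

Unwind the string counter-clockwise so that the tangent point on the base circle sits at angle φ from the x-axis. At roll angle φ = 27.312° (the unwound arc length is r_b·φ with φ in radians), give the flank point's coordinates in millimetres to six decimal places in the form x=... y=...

x=76.122882 y=2.426296

pitch radius r_p = m·N/2 = 4.255·34/2 = 72.335000
base radius r_b = r_p·cos α = 72.335000·cos 18.114° = 68.750062
roll angle φ = 27.312° = 0.47668433 rad
x = r_b·(cos φ + φ·sin φ) = 68.750062·(0.88852115 + 0.47668433·0.45883566) = 76.122882
y = r_b·(sin φ − φ·cos φ) = 68.750062·(0.45883566 − 0.47668433·0.88852115) = 2.426296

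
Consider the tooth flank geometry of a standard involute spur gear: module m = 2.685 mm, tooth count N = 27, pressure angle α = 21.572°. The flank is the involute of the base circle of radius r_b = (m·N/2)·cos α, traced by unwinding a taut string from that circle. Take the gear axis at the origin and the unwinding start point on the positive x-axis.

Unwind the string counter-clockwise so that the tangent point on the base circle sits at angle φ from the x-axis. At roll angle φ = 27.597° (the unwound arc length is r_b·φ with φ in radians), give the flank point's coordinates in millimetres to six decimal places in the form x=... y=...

x=37.394825 y=1.226671

pitch radius r_p = m·N/2 = 2.685·27/2 = 36.247500
base radius r_b = r_p·cos α = 36.247500·cos 21.572° = 33.708590
roll angle φ = 27.597° = 0.48165851 rad
x = r_b·(cos φ + φ·sin φ) = 33.708590·(0.88622784 + 0.48165851·0.46324963) = 37.394825
y = r_b·(sin φ − φ·cos φ) = 33.708590·(0.46324963 − 0.48165851·0.88622784) = 1.226671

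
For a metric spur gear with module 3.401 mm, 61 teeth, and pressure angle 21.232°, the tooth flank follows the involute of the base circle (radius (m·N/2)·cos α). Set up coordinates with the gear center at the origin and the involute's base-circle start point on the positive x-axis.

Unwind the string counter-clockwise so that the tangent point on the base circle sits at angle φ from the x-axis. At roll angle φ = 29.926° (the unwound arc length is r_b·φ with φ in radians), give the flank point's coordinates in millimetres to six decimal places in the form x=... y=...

x=108.992180 y=4.468293

pitch radius r_p = m·N/2 = 3.401·61/2 = 103.730500
base radius r_b = r_p·cos α = 103.730500·cos 21.232° = 96.689449
roll angle φ = 29.926° = 0.52230723 rad
x = r_b·(cos φ + φ·sin φ) = 96.689449·(0.86667045 + 0.52230723·0.49888107) = 108.992180
y = r_b·(sin φ − φ·cos φ) = 96.689449·(0.49888107 − 0.52230723·0.86667045) = 4.468293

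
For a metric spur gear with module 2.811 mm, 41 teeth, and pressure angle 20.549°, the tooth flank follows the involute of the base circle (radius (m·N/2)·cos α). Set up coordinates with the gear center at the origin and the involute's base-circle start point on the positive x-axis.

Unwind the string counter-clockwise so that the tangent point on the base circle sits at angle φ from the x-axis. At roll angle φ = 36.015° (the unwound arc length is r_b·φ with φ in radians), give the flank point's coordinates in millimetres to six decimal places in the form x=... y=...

pitch radius r_p = m·N/2 = 2.811·41/2 = 57.625500
base radius r_b = r_p·cos α = 57.625500·cos 20.549° = 53.958925
roll angle φ = 36.015° = 0.62858033 rad
x = r_b·(cos φ + φ·sin φ) = 53.958925·(0.80886308 + 0.62858033·0.58799703) = 63.588782
y = r_b·(sin φ − φ·cos φ) = 53.958925·(0.58799703 − 0.62858033·0.80886308) = 4.293059

x=63.588782 y=4.293059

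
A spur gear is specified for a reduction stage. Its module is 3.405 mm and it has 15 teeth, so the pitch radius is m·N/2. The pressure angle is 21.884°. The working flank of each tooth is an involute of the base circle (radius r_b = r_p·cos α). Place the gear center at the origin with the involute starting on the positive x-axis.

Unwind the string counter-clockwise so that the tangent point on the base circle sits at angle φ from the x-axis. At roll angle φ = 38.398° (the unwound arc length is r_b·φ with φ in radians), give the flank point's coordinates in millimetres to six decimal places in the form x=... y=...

x=28.436078 y=2.272494

pitch radius r_p = m·N/2 = 3.405·15/2 = 25.537500
base radius r_b = r_p·cos α = 25.537500·cos 21.884° = 23.697277
roll angle φ = 38.398° = 0.67017153 rad
x = r_b·(cos φ + φ·sin φ) = 23.697277·(0.78371514 + 0.67017153·0.62112042) = 28.436078
y = r_b·(sin φ − φ·cos φ) = 23.697277·(0.62112042 − 0.67017153·0.78371514) = 2.272494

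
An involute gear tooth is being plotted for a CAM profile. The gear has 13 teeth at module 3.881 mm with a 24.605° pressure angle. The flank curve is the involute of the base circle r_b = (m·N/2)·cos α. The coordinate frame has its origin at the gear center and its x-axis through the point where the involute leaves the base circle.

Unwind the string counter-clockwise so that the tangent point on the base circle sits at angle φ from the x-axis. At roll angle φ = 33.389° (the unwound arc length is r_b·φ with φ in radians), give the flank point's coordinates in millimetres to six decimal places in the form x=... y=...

pitch radius r_p = m·N/2 = 3.881·13/2 = 25.226500
base radius r_b = r_p·cos α = 25.226500·cos 24.605° = 22.935928
roll angle φ = 33.389° = 0.58274798 rad
x = r_b·(cos φ + φ·sin φ) = 22.935928·(0.83495353 + 0.58274798·0.55032045) = 26.505944
y = r_b·(sin φ − φ·cos φ) = 22.935928·(0.55032045 − 0.58274798·0.83495353) = 1.462233

x=26.505944 y=1.462233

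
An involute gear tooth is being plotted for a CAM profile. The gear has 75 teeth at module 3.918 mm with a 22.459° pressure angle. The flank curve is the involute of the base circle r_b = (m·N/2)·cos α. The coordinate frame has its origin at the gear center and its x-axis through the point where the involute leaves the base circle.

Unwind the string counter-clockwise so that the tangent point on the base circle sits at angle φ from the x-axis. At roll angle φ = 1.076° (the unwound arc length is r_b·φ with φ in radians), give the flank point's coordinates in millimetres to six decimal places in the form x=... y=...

pitch radius r_p = m·N/2 = 3.918·75/2 = 146.925000
base radius r_b = r_p·cos α = 146.925000·cos 22.459° = 135.781200
roll angle φ = 1.076° = 0.01877974 rad
x = r_b·(cos φ + φ·sin φ) = 135.781200·(0.99982367 + 0.01877974·0.01877864) = 135.805141
y = r_b·(sin φ − φ·cos φ) = 135.781200·(0.01877864 − 0.01877974·0.99982367) = 0.000300

x=135.805141 y=0.000300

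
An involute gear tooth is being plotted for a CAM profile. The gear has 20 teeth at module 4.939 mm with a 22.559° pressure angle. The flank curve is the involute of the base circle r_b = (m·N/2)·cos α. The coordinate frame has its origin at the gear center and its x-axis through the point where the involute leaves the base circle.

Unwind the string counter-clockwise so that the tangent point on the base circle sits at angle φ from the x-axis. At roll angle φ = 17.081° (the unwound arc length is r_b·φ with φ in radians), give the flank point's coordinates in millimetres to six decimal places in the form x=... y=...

x=47.592954 y=0.399259

pitch radius r_p = m·N/2 = 4.939·20/2 = 49.390000
base radius r_b = r_p·cos α = 49.390000·cos 22.559° = 45.610923
roll angle φ = 17.081° = 0.29811969 rad
x = r_b·(cos φ + φ·sin φ) = 45.610923·(0.95589047 + 0.29811969·0.29372336) = 47.592954
y = r_b·(sin φ − φ·cos φ) = 45.610923·(0.29372336 − 0.29811969·0.95589047) = 0.399259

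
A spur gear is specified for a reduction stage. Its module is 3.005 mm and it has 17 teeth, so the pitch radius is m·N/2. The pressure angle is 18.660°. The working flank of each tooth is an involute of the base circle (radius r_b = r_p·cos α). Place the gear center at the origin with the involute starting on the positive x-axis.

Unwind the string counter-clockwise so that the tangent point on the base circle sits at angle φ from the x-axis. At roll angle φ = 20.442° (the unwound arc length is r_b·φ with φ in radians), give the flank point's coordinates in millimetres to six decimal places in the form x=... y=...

pitch radius r_p = m·N/2 = 3.005·17/2 = 25.542500
base radius r_b = r_p·cos α = 25.542500·cos 18.660° = 24.199830
roll angle φ = 20.442° = 0.35678021 rad
x = r_b·(cos φ + φ·sin φ) = 24.199830·(0.93702622 + 0.35678021·0.34925902) = 25.691384
y = r_b·(sin φ − φ·cos φ) = 24.199830·(0.34925902 − 0.35678021·0.93702622) = 0.361705

x=25.691384 y=0.361705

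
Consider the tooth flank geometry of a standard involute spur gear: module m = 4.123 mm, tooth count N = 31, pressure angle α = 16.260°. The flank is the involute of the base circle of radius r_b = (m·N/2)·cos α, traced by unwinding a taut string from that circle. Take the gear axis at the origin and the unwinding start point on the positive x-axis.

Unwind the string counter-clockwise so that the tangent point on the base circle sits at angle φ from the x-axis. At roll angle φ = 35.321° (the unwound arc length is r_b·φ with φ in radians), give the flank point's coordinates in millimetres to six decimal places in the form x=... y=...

pitch radius r_p = m·N/2 = 4.123·31/2 = 63.906500
base radius r_b = r_p·cos α = 63.906500·cos 16.260° = 61.350304
roll angle φ = 35.321° = 0.61646775 rad
x = r_b·(cos φ + φ·sin φ) = 61.350304·(0.81592574 + 0.61646775·0.57815672) = 71.923459
y = r_b·(sin φ − φ·cos φ) = 61.350304·(0.57815672 − 0.61646775·0.81592574) = 4.611384

x=71.923459 y=4.611384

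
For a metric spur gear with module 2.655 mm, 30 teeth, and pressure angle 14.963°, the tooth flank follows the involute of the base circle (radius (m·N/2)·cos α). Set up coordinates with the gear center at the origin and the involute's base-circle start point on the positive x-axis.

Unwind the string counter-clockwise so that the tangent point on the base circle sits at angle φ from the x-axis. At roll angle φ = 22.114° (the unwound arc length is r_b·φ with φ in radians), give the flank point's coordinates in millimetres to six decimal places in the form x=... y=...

pitch radius r_p = m·N/2 = 2.655·30/2 = 39.825000
base radius r_b = r_p·cos α = 39.825000·cos 14.963° = 38.474644
roll angle φ = 22.114° = 0.38596211 rad
x = r_b·(cos φ + φ·sin φ) = 38.474644·(0.92643667 + 0.38596211·0.37645065) = 41.234521
y = r_b·(sin φ − φ·cos φ) = 38.474644·(0.37645065 − 0.38596211·0.92643667) = 0.726447

x=41.234521 y=0.726447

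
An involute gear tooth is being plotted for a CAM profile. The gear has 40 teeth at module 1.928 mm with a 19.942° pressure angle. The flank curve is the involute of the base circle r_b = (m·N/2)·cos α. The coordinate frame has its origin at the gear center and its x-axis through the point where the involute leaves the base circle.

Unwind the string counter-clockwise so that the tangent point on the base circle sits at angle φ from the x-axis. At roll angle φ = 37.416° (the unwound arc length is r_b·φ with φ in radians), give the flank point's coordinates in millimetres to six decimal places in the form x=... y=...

x=43.172164 y=3.223522

pitch radius r_p = m·N/2 = 1.928·40/2 = 38.560000
base radius r_b = r_p·cos α = 38.560000·cos 19.942° = 36.247879
roll angle φ = 37.416° = 0.65303239 rad
x = r_b·(cos φ + φ·sin φ) = 36.247879·(0.79424498 + 0.65303239·0.60759766) = 43.172164
y = r_b·(sin φ − φ·cos φ) = 36.247879·(0.60759766 − 0.65303239·0.79424498) = 3.223522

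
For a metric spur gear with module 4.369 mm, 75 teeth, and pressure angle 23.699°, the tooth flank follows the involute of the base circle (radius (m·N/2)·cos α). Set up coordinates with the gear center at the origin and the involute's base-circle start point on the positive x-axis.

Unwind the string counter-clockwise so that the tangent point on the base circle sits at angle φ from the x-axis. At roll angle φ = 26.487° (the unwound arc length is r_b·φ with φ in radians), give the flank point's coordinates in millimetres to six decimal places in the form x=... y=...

x=165.205010 y=4.835613

pitch radius r_p = m·N/2 = 4.369·75/2 = 163.837500
base radius r_b = r_p·cos α = 163.837500·cos 23.699° = 150.021019
roll angle φ = 26.487° = 0.46228536 rad
x = r_b·(cos φ + φ·sin φ) = 150.021019·(0.89503558 + 0.46228536·0.44599475) = 165.205010
y = r_b·(sin φ − φ·cos φ) = 150.021019·(0.44599475 − 0.46228536·0.89503558) = 4.835613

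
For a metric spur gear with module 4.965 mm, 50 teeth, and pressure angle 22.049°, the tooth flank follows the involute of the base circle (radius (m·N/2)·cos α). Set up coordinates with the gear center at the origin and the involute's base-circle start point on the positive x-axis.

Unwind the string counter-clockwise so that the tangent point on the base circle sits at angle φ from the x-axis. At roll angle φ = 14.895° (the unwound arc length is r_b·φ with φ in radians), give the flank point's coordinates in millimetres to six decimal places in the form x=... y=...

pitch radius r_p = m·N/2 = 4.965·50/2 = 124.125000
base radius r_b = r_p·cos α = 124.125000·cos 22.049° = 115.046888
roll angle φ = 14.895° = 0.25996679 rad
x = r_b·(cos φ + φ·sin φ) = 115.046888·(0.96639851 + 0.25996679·0.25704846) = 118.869042
y = r_b·(sin φ − φ·cos φ) = 115.046888·(0.25704846 − 0.25996679·0.96639851) = 0.669221

x=118.869042 y=0.669221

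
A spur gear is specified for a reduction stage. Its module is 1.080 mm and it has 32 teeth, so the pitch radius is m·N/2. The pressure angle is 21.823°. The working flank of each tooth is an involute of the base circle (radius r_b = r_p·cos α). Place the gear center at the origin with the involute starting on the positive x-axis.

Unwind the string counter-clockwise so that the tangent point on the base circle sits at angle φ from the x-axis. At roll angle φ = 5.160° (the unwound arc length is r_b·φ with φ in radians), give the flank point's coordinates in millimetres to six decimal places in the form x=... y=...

x=16.106580 y=0.003903

pitch radius r_p = m·N/2 = 1.080·32/2 = 17.280000
base radius r_b = r_p·cos α = 17.280000·cos 21.823° = 16.041658
roll angle φ = 5.160° = 0.09005899 rad
x = r_b·(cos φ + φ·sin φ) = 16.041658·(0.99594743 + 0.09005899·0.08993730) = 16.106580
y = r_b·(sin φ − φ·cos φ) = 16.041658·(0.08993730 − 0.09005899·0.99594743) = 0.003903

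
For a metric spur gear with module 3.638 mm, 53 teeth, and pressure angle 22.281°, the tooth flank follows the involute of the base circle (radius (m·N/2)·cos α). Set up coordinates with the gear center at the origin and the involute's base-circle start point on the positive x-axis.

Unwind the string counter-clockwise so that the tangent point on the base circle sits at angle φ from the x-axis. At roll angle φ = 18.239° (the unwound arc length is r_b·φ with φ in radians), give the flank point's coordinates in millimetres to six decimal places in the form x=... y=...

pitch radius r_p = m·N/2 = 3.638·53/2 = 96.407000
base radius r_b = r_p·cos α = 96.407000·cos 22.281° = 89.208820
roll angle φ = 18.239° = 0.31833060 rad
x = r_b·(cos φ + φ·sin φ) = 89.208820·(0.94975923 + 0.31833060·0.31298147) = 93.614916
y = r_b·(sin φ − φ·cos φ) = 89.208820·(0.31298147 − 0.31833060·0.94975923) = 0.949543

x=93.614916 y=0.949543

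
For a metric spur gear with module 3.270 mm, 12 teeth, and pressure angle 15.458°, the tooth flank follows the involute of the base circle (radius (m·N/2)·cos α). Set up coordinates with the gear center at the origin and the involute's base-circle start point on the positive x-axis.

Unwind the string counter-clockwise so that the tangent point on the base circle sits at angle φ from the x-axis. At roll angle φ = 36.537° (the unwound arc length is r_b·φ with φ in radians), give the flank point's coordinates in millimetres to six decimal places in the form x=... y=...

x=22.373052 y=1.569072

pitch radius r_p = m·N/2 = 3.270·12/2 = 19.620000
base radius r_b = r_p·cos α = 19.620000·cos 15.458° = 18.910268
roll angle φ = 36.537° = 0.63769095 rad
x = r_b·(cos φ + φ·sin φ) = 18.910268·(0.80347257 + 0.63769095·0.59534177) = 22.373052
y = r_b·(sin φ − φ·cos φ) = 18.910268·(0.59534177 − 0.63769095·0.80347257) = 1.569072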